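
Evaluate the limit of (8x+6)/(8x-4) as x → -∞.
Evaluate the dominant behaviour as x → -∞; each term tends to a finite value or vanishes.
Limit = 1.

Final answer: 1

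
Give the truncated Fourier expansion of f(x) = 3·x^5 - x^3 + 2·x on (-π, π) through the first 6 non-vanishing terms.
(-122·π^2 + 6·π^4 + 736)·sin(x) + (-3·π^4 - 26 + 16·π^2)·sin(2·x) + (-46·π^2/9 + 128/27 + 2·π^4)·sin(3·x) + (-3·π^4/2 - 121/64 + 19·π^2/8)·sin(4·x) + (-34·π^2/25 + 704/625 + 6·π^4/5)·sin(5·x) + (-π^4 - 22/27 + 8·π^2/9)·sin(6·x)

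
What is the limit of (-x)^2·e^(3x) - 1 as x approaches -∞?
The product is a 0·∞ indeterminate form at x → -∞.
Rewrite the product as (-x)^2 / e^(-3x) (an ∞/∞ form) and apply L'Hôpital, or use the standard hierarchy e^(3|x|) ≫ |(-x)^2| as x → -∞.
The indeterminate product → 0, so the limit = -1.

Final answer: -1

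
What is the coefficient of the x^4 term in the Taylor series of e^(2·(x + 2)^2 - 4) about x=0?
710·e^(4)/3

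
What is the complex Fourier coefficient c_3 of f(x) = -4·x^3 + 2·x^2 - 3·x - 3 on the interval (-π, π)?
Compute the real Fourier coefficients first: a_3 = -8/9, b_3 = -8·π^2/3 - 2/9.
Then c_3 = (a_3 − i·b_3)/2 = -4/9 + i/9 + 4·i·π^2/3.

Final answer: -4/9 + i/9 + 4·i·π^2/3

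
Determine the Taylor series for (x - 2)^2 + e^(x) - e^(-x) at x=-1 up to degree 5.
(-e^(2) + 1 + 9·e)·e^(-1) + (-6·e + 1 + e^(2))·e^(-1)·(x + 1) + (-e^(2) + 1 + 2·e)·e^(-1)·(x + 1)^2/2 + (1 + e^(2))·e^(-1)·(x + 1)^3/6 + (1 - e^(2))·e^(-1)·(x + 1)^4/24 + (1 + e^(2))·e^(-1)·(x + 1)^5/120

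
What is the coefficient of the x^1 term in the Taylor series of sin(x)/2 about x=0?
Expand to order 1: sin(x)/2 = x/2 + O(x^2).
The coefficient of x^1 is 1/2.

Final answer: 1/2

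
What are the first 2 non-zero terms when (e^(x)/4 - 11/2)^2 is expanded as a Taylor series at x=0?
441/16 - 21·x/8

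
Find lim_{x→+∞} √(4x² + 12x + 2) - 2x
As x → +∞: multiply by the conjugate to get (12x+2)/(√(4x²+12x+2)+2x); the denominator ~ 4x, so the limit is 12/4 = 3.
Limit = 3.

Final answer: 3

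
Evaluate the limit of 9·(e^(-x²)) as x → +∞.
Evaluate the dominant behaviour as x → +∞; each term tends to a finite value or vanishes.
Limit = 0.

Final answer: 0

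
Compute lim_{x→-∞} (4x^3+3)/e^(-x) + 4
The quotient is an ∞/∞ indeterminate form as x → -∞.
Compare growth rates of the dominant terms (exponentials ≫ polynomials ≫ logarithms), or apply L'Hôpital's rule; the quotient → 0.
Adding the constant: 0 + 4 = 4. Limit = 4.

Final answer: 4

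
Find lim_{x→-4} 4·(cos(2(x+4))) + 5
Direct substitution at x = -4 gives 9.

Final answer: 9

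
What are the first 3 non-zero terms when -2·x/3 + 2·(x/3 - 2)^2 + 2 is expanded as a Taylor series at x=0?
2·x^2/9 - 10·x/3 + 10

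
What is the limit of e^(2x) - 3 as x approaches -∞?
Evaluate the dominant behaviour as x → -∞; each term tends to a finite value or vanishes.
Limit = -3.

Final answer: -3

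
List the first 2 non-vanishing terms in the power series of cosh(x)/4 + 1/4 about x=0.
x^2/8 + 1/2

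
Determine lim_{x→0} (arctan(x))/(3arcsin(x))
Both numerator and denominator → 0 as x → 0; this is a 0/0 indeterminate form.
Expand each to leading order near x = 0: numerator ~ x, denominator ~ 3·x.
The limit of the ratio is 1/3.

Final answer: 1/3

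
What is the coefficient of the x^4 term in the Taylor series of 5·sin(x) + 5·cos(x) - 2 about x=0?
Expand to order 4: 5·sin(x) + 5·cos(x) - 2 = 5·x^4/24 - 5·x^3/6 - 5·x^2/2 + 5·x + 3 + O(x^5).
The coefficient of x^4 is 5/24.

Final answer: 5/24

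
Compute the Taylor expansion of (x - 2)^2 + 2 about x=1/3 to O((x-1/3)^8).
43/9 - 10·(x - 1/3)/3 + (x - 1/3)^2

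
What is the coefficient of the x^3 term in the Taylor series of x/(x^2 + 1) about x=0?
Expand to order 3: x/(x^2 + 1) = -x^3 + x + O(x^4).
The coefficient of x^3 is -1.

Final answer: -1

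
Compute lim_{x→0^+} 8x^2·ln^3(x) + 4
The product is a 0·∞ indeterminate form at x → 0⁺.
Rewrite the product as 8·ln^3(x) / x^(-2) and apply L'Hôpital, or use the standard hierarchy x^(-2) ≫ |ln x|^3 as x → 0⁺.
The indeterminate product → 0, so the limit = 4.

Final answer: 4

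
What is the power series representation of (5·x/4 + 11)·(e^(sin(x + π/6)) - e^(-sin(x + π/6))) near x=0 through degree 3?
x^3·(-77·√(3)·e^(1/2)/48 - 25·e^(-1/2)/32 + 5·e^(1/2)/32 + 55·√(3)·e^(-1/2)/48) + x^2·(-55·e^(-1/2)/8 + 5·√(3)·e^(-1/2)/8 + 5·√(3)·e^(1/2)/8 + 11·e^(1/2)/8) + x·(-5·e^(-1/2)/4 + 5·e^(1/2)/4 + 11·√(3)·e^(-1/2)/2 + 11·√(3)·e^(1/2)/2) - 11·e^(-1/2) + 11·e^(1/2)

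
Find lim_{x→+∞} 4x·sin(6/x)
As x → +∞: let u = 6/x → 0⁺; then 4·x·sin(6/x) = 4·6·sin(u)/u → 4·6·1 = 24.
Limit = 24.

Final answer: 24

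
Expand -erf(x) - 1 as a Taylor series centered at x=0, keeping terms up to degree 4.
2·x^3/(3·√(π)) - 2·x/√(π) - 1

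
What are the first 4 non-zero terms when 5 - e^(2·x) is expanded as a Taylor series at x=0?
-4·x^3/3 - 2·x^2 - 2·x + 4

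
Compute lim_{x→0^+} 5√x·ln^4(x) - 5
The product is a 0·∞ indeterminate form at x → 0⁺.
Rewrite the product as 5·ln^4(x) / x^(-1/2) and apply L'Hôpital, or use the standard hierarchy x^(-1/2) ≫ |ln x|^4 as x → 0⁺.
The indeterminate product → 0, so the limit = -5.

Final answer: -5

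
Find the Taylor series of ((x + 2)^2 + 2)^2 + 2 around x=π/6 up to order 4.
π^4/1296 + π^3/27 + 7·π^2/9 + 8·π + 38 + (π^3/54 + 2·π^2/3 + 28·π/3 + 48)·(x - π/6) + (π^2/6 + 4·π + 28)·(x - π/6)^2 + (2·π/3 + 8)·(x - π/6)^3 + (x - π/6)^4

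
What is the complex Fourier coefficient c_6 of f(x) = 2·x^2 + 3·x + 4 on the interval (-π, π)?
Compute the real Fourier coefficients first: a_6 = 2/9, b_6 = -1.
Then c_6 = (a_6 − i·b_6)/2 = 1/9 + i/2.

Final answer: 1/9 + i/2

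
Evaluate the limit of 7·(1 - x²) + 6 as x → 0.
Direct substitution at x = 0 gives 13.

Final answer: 13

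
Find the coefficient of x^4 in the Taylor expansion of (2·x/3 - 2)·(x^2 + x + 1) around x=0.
Expand to order 4: (2·x/3 - 2)·(x^2 + x + 1) = 2·x^3/3 - 4·x^2/3 - 4·x/3 - 2 + O(x^5).
The coefficient of x^4 is 0.

Final answer: 0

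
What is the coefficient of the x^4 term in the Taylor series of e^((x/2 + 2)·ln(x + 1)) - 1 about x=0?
Expand to order 4: e^((x/2 + 2)·ln(x + 1)) - 1 = 7·x^4/24 + 3·x^3/4 + 3·x^2/2 + 2·x + O(x^5).
The coefficient of x^4 is 7/24.

Final answer: 7/24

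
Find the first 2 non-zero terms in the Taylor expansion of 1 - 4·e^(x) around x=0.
-4·x - 3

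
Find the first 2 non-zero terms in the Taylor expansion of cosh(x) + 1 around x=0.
x^2/2 + 2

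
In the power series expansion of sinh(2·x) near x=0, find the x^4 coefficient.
Expand to order 4: sinh(2·x) = 4·x^3/3 + 2·x + O(x^5).
The coefficient of x^4 is 0.

Final answer: 0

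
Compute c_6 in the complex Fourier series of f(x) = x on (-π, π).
Compute the real Fourier coefficients first: a_6 = 0, b_6 = -1/3.
Then c_6 = (a_6 − i·b_6)/2 = i/6.

Final answer: i/6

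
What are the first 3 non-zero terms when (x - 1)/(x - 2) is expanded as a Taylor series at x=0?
-x^2/8 - x/4 + 1/2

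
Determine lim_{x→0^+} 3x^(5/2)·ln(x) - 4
The product is a 0·∞ indeterminate form at x → 0⁺.
Rewrite the product as 3·ln(x) / x^(-5/2) and apply L'Hôpital, or use the standard hierarchy x^(-5/2) ≫ |ln x| as x → 0⁺.
The indeterminate product → 0, so the limit = -4.

Final answer: -4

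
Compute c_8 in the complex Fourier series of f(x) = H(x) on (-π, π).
Compute the real Fourier coefficients first: a_8 = 0, b_8 = 0.
Then c_8 = (a_8 − i·b_8)/2 = 0.

Final answer: 0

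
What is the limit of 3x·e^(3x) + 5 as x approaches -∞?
The product is a 0·∞ indeterminate form at x → -∞.
Rewrite the product as 3x / e^(-3x) (an ∞/∞ form) and apply L'Hôpital, or use the standard hierarchy e^(3|x|) ≫ |x| as x → -∞.
The indeterminate product → 0, so the limit = 5.

Final answer: 5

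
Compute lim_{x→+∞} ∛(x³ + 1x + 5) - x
This is an ∞ − ∞ indeterminate form.
Multiply by (A² + AB + B²)/(A² + AB + B²) where A = ∛(x³+1x + 5), B = x to use A³ − B³ = (A−B)(A²+AB+B²); the x³ terms cancel, leaving (1x + 5)/(A²+AB+B²) with denominator ~ 3x², so the limit is 0.
Limit = 0.

Final answer: 0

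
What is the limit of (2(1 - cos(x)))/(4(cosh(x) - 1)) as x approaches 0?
Both numerator and denominator → 0 as x → 0; this is a 0/0 indeterminate form.
Expand each to leading order near x = 0: numerator ~ x^2, denominator ~ 2·x^2.
The limit of the ratio is 1/2.

Final answer: 1/2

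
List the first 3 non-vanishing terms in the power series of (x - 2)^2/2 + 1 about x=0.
x^2/2 - 2·x + 3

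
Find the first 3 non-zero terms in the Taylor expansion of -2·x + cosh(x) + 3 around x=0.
x^2/2 - 2·x + 4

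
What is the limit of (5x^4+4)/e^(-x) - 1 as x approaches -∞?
The quotient is an ∞/∞ indeterminate form as x → -∞.
Compare growth rates of the dominant terms (exponentials ≫ polynomials ≫ logarithms), or apply L'Hôpital's rule; the quotient → 0.
Adding the constant: 0 - 1 = -1. Limit = -1.

Final answer: -1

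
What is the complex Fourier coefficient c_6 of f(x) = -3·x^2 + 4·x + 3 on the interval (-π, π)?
Compute the real Fourier coefficients first: a_6 = -1/3, b_6 = -4/3.
Then c_6 = (a_6 − i·b_6)/2 = -1/6 + 2·i/3.

Final answer: -1/6 + 2·i/3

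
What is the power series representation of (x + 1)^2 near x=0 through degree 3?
x^2 + 2·x + 1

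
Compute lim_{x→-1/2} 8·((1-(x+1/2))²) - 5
Direct substitution at x = -1/2 gives 3.

Final answer: 3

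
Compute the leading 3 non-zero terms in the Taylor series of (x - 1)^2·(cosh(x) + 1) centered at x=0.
5·x^2/2 - 4·x + 2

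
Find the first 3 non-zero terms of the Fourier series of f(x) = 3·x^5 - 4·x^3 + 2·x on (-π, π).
(-128·π^2 + 6·π^4 + 772)·sin(x) + (-3·π^4 - 61/2 + 19·π^2)·sin(2·x) + (-64·π^2/9 + 164/27 + 2·π^4)·sin(3·x)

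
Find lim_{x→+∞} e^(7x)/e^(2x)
This is an ∞/∞ indeterminate form as x → +∞.
Rewrite e^(7x)/e^(2x) = e^((7−2)x) = e^(5x); the exponent coefficient is 5 > 0 so e^(5x) → ∞.
Limit = ∞.

Final answer: ∞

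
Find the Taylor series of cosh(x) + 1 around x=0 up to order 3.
x^2/2 + 2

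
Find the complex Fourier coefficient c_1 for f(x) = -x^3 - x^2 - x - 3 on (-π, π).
Compute the real Fourier coefficients first: a_1 = 4, b_1 = 10 - 2·π^2.
Then c_1 = (a_1 − i·b_1)/2 = 2 - 5·i + i·π^2.

Final answer: 2 - 5·i + i·π^2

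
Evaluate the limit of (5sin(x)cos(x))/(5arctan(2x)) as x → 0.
Both numerator and denominator → 0 as x → 0; this is a 0/0 indeterminate form.
Expand each to leading order near x = 0: numerator ~ 5·x, denominator ~ 10·x.
The limit of the ratio is 1/2.

Final answer: 1/2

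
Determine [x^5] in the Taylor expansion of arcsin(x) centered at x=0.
Expand to order 5: arcsin(x) = 3·x^5/40 + x^3/6 + x + O(x^6).
The coefficient of x^5 is 3/40.

Final answer: 3/40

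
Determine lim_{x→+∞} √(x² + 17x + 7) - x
This is an ∞ − ∞ indeterminate form.
Multiply and divide by the conjugate √(x²+17x + 7) + x; the x² terms cancel, leaving (17x + 7)/(√(x²+17x + 7)+x) → 17/2.
Limit = 17/2.

Final answer: 17/2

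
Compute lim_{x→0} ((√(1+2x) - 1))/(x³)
Both numerator and denominator → 0 as x → 0; this is a 0/0 indeterminate form.
Expand each to leading order near x = 0: numerator ~ x, denominator ~ x^3.
The limit of the ratio is ∞.

Final answer: ∞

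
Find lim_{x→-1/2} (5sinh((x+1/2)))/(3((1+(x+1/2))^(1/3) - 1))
Both numerator and denominator → 0 as x → -1/2; this is a 0/0 indeterminate form.
Expand each to leading order near x = -1/2: numerator ~ 5·(x + 1/2), denominator ~ (x + 1/2).
The limit of the ratio is 5.

Final answer: 5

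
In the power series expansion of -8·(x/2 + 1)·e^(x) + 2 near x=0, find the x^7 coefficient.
Expand to order 7: -8·(x/2 + 1)·e^(x) + 2 = -x^7/140 - 2·x^6/45 - 7·x^5/30 - x^4 - 10·x^3/3 - 8·x^2 - 12·x - 6 + O(x^8).
The coefficient of x^7 is -1/140.

Final answer: -1/140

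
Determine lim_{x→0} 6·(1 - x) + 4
Direct substitution at x = 0 gives 10.

Final answer: 10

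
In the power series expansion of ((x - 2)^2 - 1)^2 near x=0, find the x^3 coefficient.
Expand to order 3: ((x - 2)^2 - 1)^2 = -8·x^3 + 22·x^2 - 24·x + 9 + O(x^4).
The coefficient of x^3 is -8.

Final answer: -8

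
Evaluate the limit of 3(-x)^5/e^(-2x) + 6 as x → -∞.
The quotient is an ∞/∞ indeterminate form as x → -∞.
Compare growth rates of the dominant terms (exponentials ≫ polynomials ≫ logarithms), or apply L'Hôpital's rule; the quotient → 0.
Adding the constant: 0 + 6 = 6. Limit = 6.

Final answer: 6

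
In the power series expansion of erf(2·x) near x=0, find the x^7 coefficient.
Expand to order 7: erf(2·x) = -128·x^7/(21·√(π)) + 32·x^5/(5·√(π)) - 16·x^3/(3·√(π)) + 4·x/√(π) + O(x^8).
The coefficient of x^7 is -128/(21·√(π)).

Final answer: -128/(21·√(π))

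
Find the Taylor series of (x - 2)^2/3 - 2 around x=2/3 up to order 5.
-38/27 - 8·(x - 2/3)/9 + (x - 2/3)^2/3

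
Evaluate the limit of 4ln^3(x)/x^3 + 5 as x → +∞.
The quotient is an ∞/∞ indeterminate form as x → +∞.
The polynomial denominator x^3 dominates the logarithmic numerator (any positive power of x ≫ ln^3(x) as x → ∞), so the quotient → 0.
Adding the constant: 0 + 5 = 5. Limit = 5.

Final answer: 5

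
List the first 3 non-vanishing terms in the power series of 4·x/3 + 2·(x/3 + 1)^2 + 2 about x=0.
2·x^2/9 + 8·x/3 + 4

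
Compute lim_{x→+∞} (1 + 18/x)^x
As x → +∞: this is the defining limit (1 + 18/x)^x → e^18.
Limit = e^(18).

Final answer: e^(18)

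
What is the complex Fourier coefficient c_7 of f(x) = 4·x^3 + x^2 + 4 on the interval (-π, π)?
Compute the real Fourier coefficients first: a_7 = -4/49, b_7 = -48/343 + 8·π^2/7.
Then c_7 = (a_7 − i·b_7)/2 = -2/49 - 4·i·π^2/7 + 24·i/343.

Final answer: -2/49 - 4·i·π^2/7 + 24·i/343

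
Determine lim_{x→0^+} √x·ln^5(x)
This is a 0·∞ indeterminate form at x → 0⁺.
Rewrite the product as ln^5(x) / x^(-1/2) and apply L'Hôpital, or use the standard hierarchy x^(-1/2) ≫ |ln x|^5 as x → 0⁺.
The indeterminate product → 0, so the limit = 0.

Final answer: 0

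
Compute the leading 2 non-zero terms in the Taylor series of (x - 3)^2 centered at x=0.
9 - 6·x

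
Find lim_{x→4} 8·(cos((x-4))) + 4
Direct substitution at x = 4 gives 12.

Final answer: 12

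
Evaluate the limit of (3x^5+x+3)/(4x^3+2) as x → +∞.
This is an ∞/∞ indeterminate form as x → +∞.
Divide numerator and denominator by x^5 and let the lower-order terms vanish; the numerator's degree 5 exceeds the denominator's degree 3, so the quotient diverges.
Limit = ∞.

Final answer: ∞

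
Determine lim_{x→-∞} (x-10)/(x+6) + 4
Evaluate the dominant behaviour as x → -∞; each term tends to a finite value or vanishes.
Limit = 5.

Final answer: 5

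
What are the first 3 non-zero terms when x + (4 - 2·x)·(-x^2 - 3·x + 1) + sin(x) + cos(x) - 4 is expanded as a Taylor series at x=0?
3·x^2/2 - 12·x + 1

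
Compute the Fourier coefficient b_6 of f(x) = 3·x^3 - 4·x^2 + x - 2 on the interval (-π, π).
b_6 = (1/π) ∫_{-π}^{π} f(x)·sin(6x) dx.
Evaluate the integral (use parity and integration by parts as needed): b_6 = -π^2 - 1/6.

Final answer: -π^2 - 1/6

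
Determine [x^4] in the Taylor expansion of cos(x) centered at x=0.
Expand to order 4: cos(x) = x^4/24 - x^2/2 + 1 + O(x^5).
The coefficient of x^4 is 1/24.

Final answer: 1/24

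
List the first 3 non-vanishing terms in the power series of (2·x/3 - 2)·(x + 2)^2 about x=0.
2·x^2/3 - 16·x/3 - 8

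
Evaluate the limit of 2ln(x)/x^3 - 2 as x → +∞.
The quotient is an ∞/∞ indeterminate form as x → +∞.
The polynomial denominator x^3 dominates the logarithmic numerator (any positive power of x ≫ ln(x) as x → ∞), so the quotient → 0.
Adding the constant: 0 - 2 = -2. Limit = -2.

Final answer: -2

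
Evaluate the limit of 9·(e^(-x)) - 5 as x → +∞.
Evaluate the dominant behaviour as x → +∞; each term tends to a finite value or vanishes.
Limit = -5.

Final answer: -5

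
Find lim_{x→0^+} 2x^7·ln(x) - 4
The product is a 0·∞ indeterminate form at x → 0⁺.
Rewrite the product as 2·ln(x) / x^(-7) and apply L'Hôpital, or use the standard hierarchy x^(-7) ≫ |ln x| as x → 0⁺.
The indeterminate product → 0, so the limit = -4.

Final answer: -4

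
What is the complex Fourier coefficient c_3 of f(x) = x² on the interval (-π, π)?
Compute the real Fourier coefficients first: a_3 = -4/9, b_3 = 0.
Then c_3 = (a_3 − i·b_3)/2 = -2/9.

Final answer: -2/9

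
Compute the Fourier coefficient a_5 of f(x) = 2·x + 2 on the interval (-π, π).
a_5 = (1/π) ∫_{-π}^{π} f(x)·cos(5x) dx.
Evaluate the integral (use parity and integration by parts as needed): a_5 = 0.

Final answer: 0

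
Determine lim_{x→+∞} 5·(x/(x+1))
Evaluate the dominant behaviour as x → +∞; each term tends to a finite value or vanishes.
Limit = 5.

Final answer: 5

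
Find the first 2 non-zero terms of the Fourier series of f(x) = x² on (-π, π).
-4·cos(x) + π^2/3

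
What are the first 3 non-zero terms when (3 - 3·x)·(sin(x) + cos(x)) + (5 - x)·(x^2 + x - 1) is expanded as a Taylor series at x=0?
-x^2/2 + 6·x - 2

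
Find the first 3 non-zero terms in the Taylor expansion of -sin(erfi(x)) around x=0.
x^5·(-1/(5·√(π)) - 4/(15·π^(5/2)) + 4/(3·π^(3/2))) + x^3·(-2/(3·√(π)) + 4/(3·π^(3/2))) - 2·x/√(π)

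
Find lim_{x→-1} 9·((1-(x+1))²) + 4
Direct substitution at x = -1 gives 13.

Final answer: 13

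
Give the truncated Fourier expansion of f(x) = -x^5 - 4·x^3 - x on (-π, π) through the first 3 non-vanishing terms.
(-2·π^4 - 194 + 32·π^2)·sin(x) + (-π^2 + 5/2 + π^4)·sin(2·x) + (-2·π^4/3 - 32·π^2/27 + 10/81)·sin(3·x)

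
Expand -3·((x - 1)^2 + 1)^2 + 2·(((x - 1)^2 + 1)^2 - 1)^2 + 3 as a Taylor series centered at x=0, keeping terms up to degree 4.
265·x^4 - 292·x^3 + 200·x^2 - 72·x + 9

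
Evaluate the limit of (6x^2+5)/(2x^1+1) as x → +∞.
This is an ∞/∞ indeterminate form as x → +∞.
Divide numerator and denominator by x^2 and let the lower-order terms vanish; the numerator's degree 2 exceeds the denominator's degree 1, so the quotient diverges.
Limit = ∞.

Final answer: ∞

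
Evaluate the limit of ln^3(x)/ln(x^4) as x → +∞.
This is an ∞/∞ indeterminate form as x → +∞.
Write ln(x^4) = 4·ln(x), reducing the quotient to ln^2(x)/4 → ∞.
Limit = ∞.

Final answer: ∞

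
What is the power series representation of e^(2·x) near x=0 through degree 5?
4·x^5/15 + 2·x^4/3 + 4·x^3/3 + 2·x^2 + 2·x + 1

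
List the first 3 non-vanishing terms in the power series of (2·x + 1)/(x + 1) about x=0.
-x^2 + x + 1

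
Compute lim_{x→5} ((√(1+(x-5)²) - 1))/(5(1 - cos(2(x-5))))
Both numerator and denominator → 0 as x → 5; this is a 0/0 indeterminate form.
Expand each to leading order near x = 5: numerator ~ (x - 5)^2/2, denominator ~ 10·(x - 5)^2.
The limit of the ratio is 1/20.

Final answer: 1/20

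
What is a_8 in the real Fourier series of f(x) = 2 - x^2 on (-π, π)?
a_8 = (1/π) ∫_{-π}^{π} f(x)·cos(8x) dx.
Evaluate the integral (use parity and integration by parts as needed): a_8 = -1/16.

Final answer: -1/16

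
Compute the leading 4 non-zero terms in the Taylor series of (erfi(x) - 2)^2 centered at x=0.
-8·x^3/(3·√(π)) + 4·x^2/π - 8·x/√(π) + 4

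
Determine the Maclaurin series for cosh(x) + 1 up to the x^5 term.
x^4/24 + x^2/2 + 2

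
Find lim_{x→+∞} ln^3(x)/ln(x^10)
This is an ∞/∞ indeterminate form as x → +∞.
Write ln(x^10) = 10·ln(x), reducing the quotient to ln^2(x)/10 → ∞.
Limit = ∞.

Final answer: ∞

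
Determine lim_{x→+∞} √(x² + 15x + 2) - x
This is an ∞ − ∞ indeterminate form.
Multiply and divide by the conjugate √(x²+15x + 2) + x; the x² terms cancel, leaving (15x + 2)/(√(x²+15x + 2)+x) → 15/2.
Limit = 15/2.

Final answer: 15/2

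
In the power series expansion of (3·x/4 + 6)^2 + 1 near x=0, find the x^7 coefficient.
Expand to order 7: (3·x/4 + 6)^2 + 1 = 9·x^2/16 + 9·x + 37 + O(x^8).
The coefficient of x^7 is 0.

Final answer: 0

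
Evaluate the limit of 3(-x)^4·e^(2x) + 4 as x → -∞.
The product is a 0·∞ indeterminate form at x → -∞.
Rewrite the product as 3(-x)^4 / e^(-2x) (an ∞/∞ form) and apply L'Hôpital, or use the standard hierarchy e^(2|x|) ≫ |(-x)^4| as x → -∞.
The indeterminate product → 0, so the limit = 4.

Final answer: 4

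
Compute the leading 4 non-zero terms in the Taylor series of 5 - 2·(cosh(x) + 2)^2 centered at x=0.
-x^6/10 - x^4 - 6·x^2 - 13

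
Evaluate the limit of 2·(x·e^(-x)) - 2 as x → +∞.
Evaluate the dominant behaviour as x → +∞; each term tends to a finite value or vanishes.
Limit = -2.

Final answer: -2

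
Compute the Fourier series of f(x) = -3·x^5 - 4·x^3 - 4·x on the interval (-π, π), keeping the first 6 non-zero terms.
(-680 - 6·π^4 + 112·π^2)·sin(x) + (-11·π^2 + 41/2 + 3·π^4)·sin(2·x) + (-2·π^4 - 104/27 + 16·π^2/9)·sin(3·x) + (π^2/8 + 125/64 + 3·π^4/2)·sin(4·x) + (-6·π^4/5 - 16·π^2/25 - 904/625)·sin(5·x) + (65/54 + 7·π^2/9 + π^4)·sin(6·x)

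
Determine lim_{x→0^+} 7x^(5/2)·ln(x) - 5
The product is a 0·∞ indeterminate form at x → 0⁺.
Rewrite the product as 7·ln(x) / x^(-5/2) and apply L'Hôpital, or use the standard hierarchy x^(-5/2) ≫ |ln x| as x → 0⁺.
The indeterminate product → 0, so the limit = -5.

Final answer: -5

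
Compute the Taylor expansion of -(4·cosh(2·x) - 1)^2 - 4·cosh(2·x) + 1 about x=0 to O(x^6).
-248·x^4/3 - 56·x^2 - 12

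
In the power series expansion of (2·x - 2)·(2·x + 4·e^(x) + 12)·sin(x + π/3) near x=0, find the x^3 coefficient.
Expand to order 3: (2·x - 2)·(2·x + 4·e^(x) + 12)·sin(x + π/3) = x^3·(20/3 - 11·√(3)/3) + x^2·(10 + 12·√(3)) + x·(-16 + 10·√(3)) - 16·√(3) + O(x^4).
The coefficient of x^3 is 20/3 - 11·√(3)/3.

Final answer: 20/3 - 11·√(3)/3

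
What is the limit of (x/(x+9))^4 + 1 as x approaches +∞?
As x → +∞: x/(x+9) = 1/(1 + 9/x) → 1, and the 4th power of a limit-1 base also → 1; with the additive constant, 1 + 1 = 2.
Limit = 2.

Final answer: 2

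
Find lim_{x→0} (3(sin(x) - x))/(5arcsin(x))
Both numerator and denominator → 0 as x → 0; this is a 0/0 indeterminate form.
Expand each to leading order near x = 0: numerator ~ -x^3/2, denominator ~ 5·x.
The limit of the ratio is 0.

Final answer: 0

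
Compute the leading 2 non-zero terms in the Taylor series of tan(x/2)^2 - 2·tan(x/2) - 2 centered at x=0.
-x - 2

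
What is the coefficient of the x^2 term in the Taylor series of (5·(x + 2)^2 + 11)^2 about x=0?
Expand to order 2: (5·(x + 2)^2 + 11)^2 = 710·x^2 + 1240·x + 961 + O(x^3).
The coefficient of x^2 is 710.

Final answer: 710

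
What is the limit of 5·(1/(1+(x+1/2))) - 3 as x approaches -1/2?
Direct substitution at x = -1/2 gives 2.

Final answer: 2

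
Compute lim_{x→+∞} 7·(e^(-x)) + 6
Evaluate the dominant behaviour as x → +∞; each term tends to a finite value or vanishes.
Limit = 6.

Final answer: 6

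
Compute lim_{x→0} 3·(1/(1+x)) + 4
Direct substitution at x = 0 gives 7.

Final answer: 7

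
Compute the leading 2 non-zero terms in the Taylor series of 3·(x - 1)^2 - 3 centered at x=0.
3·x^2 - 6·x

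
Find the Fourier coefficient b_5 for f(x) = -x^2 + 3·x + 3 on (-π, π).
b_5 = (1/π) ∫_{-π}^{π} f(x)·sin(5x) dx.
Evaluate the integral (use parity and integration by parts as needed): b_5 = 6/5.

Final answer: 6/5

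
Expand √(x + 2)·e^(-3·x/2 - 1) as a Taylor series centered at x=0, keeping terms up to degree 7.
65433·√(2)·x^7·e^(-1)/9175040 - 1005·√(2)·x^6·e^(-1)/65536 + 833·√(2)·x^5·e^(-1)/40960 + 43·√(2)·x^4·e^(-1)/2048 - 29·√(2)·x^3·e^(-1)/128 + 23·√(2)·x^2·e^(-1)/32 - 5·√(2)·x·e^(-1)/4 + √(2)·e^(-1)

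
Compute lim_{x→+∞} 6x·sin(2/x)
As x → +∞: let u = 2/x → 0⁺; then 6·x·sin(2/x) = 6·2·sin(u)/u → 6·2·1 = 12.
Limit = 12.

Final answer: 12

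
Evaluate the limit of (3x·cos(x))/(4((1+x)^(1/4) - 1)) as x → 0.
Both numerator and denominator → 0 as x → 0; this is a 0/0 indeterminate form.
Expand each to leading order near x = 0: numerator ~ 3·x, denominator ~ x.
The limit of the ratio is 3.

Final answer: 3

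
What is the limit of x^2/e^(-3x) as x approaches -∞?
This is an ∞/∞ indeterminate form as x → -∞.
Compare growth rates of the dominant terms (exponentials ≫ polynomials ≫ logarithms), or apply L'Hôpital's rule; the quotient → 0.
Limit = 0.

Final answer: 0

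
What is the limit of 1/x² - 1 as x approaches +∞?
Evaluate the dominant behaviour as x → +∞; each term tends to a finite value or vanishes.
Limit = -1.

Final answer: -1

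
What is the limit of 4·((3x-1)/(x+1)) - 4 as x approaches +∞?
Evaluate the dominant behaviour as x → +∞; each term tends to a finite value or vanishes.
Limit = 8.

Final answer: 8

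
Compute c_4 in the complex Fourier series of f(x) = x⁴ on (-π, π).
Compute the real Fourier coefficients first: a_4 = -3/16 + π^2/2, b_4 = 0.
Then c_4 = (a_4 − i·b_4)/2 = -3/32 + π^2/4.

Final answer: -3/32 + π^2/4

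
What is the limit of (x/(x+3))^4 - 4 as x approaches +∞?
As x → +∞: x/(x+3) = 1/(1 + 3/x) → 1, and the 4th power of a limit-1 base also → 1; with the additive constant, 1 - 4 = -3.
Limit = -3.

Final answer: -3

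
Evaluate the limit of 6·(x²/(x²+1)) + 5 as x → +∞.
Evaluate the dominant behaviour as x → +∞; each term tends to a finite value or vanishes.
Limit = 11.

Final answer: 11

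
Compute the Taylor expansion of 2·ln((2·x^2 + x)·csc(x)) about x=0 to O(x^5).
-719·x^4/90 + 16·x^3/3 - 11·x^2/3 + 4·x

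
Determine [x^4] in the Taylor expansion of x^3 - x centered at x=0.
Expand to order 4: x^3 - x = x^3 - x + O(x^5).
The coefficient of x^4 is 0.

Final answer: 0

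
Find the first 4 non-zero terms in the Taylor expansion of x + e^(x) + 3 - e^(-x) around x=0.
x^5/60 + x^3/3 + 3·x + 3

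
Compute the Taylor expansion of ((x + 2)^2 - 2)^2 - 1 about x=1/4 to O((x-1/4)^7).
2145/256 + 441·(x - 1/4)/16 + 211·(x - 1/4)^2/8 + 9·(x - 1/4)^3 + (x - 1/4)^4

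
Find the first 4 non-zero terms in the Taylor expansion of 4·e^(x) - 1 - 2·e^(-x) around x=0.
x^3 + x^2 + 6·x + 1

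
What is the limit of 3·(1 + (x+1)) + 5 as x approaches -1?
Direct substitution at x = -1 gives 8.

Final answer: 8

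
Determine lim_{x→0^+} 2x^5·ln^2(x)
This is a 0·∞ indeterminate form at x → 0⁺.
Rewrite the product as 2·ln^2(x) / x^(-5) and apply L'Hôpital, or use the standard hierarchy x^(-5) ≫ |ln x|^2 as x → 0⁺.
The indeterminate product → 0, so the limit = 0.

Final answer: 0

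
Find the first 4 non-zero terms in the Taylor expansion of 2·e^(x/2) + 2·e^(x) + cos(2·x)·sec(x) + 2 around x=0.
3·x^3/8 - x^2/4 + 3·x + 7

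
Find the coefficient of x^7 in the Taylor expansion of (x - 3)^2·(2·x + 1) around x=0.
Expand to order 7: (x - 3)^2·(2·x + 1) = 2·x^3 - 11·x^2 + 12·x + 9 + O(x^8).
The coefficient of x^7 is 0.

Final answer: 0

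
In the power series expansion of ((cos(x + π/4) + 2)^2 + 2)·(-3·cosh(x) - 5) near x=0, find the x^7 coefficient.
Expand to order 7: ((cos(x + π/4) + 2)^2 + 2)·(-3·cosh(x) - 5) = x^7·(-(√(2)/2 + 2)^2·(1/(2·(√(2)/2 + 2)^2) + √(2)/(6·(√(2)/2 + 2)))/8 - 8·(√(2)/2 + 2)^2·(√(2)/(5040·(√(2)/2 + 2)) + 1/(80·(√(2)/2 + 2)^2)) + √(2)·(√(2)/2 + 2)/240 - 3·(√(2)/2 + 2)^2·(-1/(8·(√(2)/2 + 2)^2) - √(2)/(120·(√(2)/2 + 2)))/2) + x^6·(-3·(√(2)/2 + 2)^2·(-1/(24·(√(2)/2 + 2)^2) + √(2)/(24·(√(2)/2 + 2)))/2 - (√(2)/2 + 2)^2/240 - 1/120 - 8·(√(2)/2 + 2)^2·(-√(2)/(720·(√(2)/2 + 2)) + 1/(720·(√(2)/2 + 2)^2)) - (√(2)/2 + 2)^2·(-√(2)/(2·(√(2)/2 + 2)) + 1/(2·(√(2)/2 + 2)^2))/8) + x^5·(-3·(√(2)/2 + 2)^2·(1/(2·(√(2)/2 + 2)^2) + √(2)/(6·(√(2)/2 + 2)))/2 + √(2)·(√(2)/2 + 2)/8 - 8·(√(2)/2 + 2)^2·(-1/(8·(√(2)/2 + 2)^2) - √(2)/(120·(√(2)/2 + 2)))) + x^4·(-8·(√(2)/2 + 2)^2·(-1/(24·(√(2)/2 + 2)^2) + √(2)/(24·(√(2)/2 + 2))) - (√(2)/2 + 2)^2/8 - 1/4 - 3·(√(2)/2 + 2)^2·(-√(2)/(2·(√(2)/2 + 2)) + 1/(2·(√(2)/2 + 2)^2))/2) + x^3·(-8·(√(2)/2 + 2)^2·(1/(2·(√(2)/2 + 2)^2) + √(2)/(6·(√(2)/2 + 2))) + 3·√(2)·(√(2)/2 + 2)/2) + x^2·(-3·(√(2)/2 + 2)^2/2 - 3 - 8·(√(2)/2 + 2)^2·(-√(2)/(2·(√(2)/2 + 2)) + 1/(2·(√(2)/2 + 2)^2))) + 8·√(2)·x·(√(2)/2 + 2) - 8·(√(2)/2 + 2)^2 - 16 + O(x^8).
The coefficient of x^7 is -(√(2)/2 + 2)^2·(1/(2·(√(2)/2 + 2)^2) + √(2)/(6·(√(2)/2 + 2)))/8 - 8·(√(2)/2 + 2)^2·(√(2)/(5040·(√(2)/2 + 2)) + 1/(80·(√(2)/2 + 2)^2)) + √(2)·(√(2)/2 + 2)/240 - 3·(√(2)/2 + 2)^2·(-1/(8·(√(2)/2 + 2)^2) - √(2)/(120·(√(2)/2 + 2)))/2.

Final answer: -(√(2)/2 + 2)^2·(1/(2·(√(2)/2 + 2)^2) + √(2)/(6·(√(2)/2 + 2)))/8 - 8·(√(2)/2 + 2)^2·(√(2)/(5040·(√(2)/2 + 2)) + 1/(80·(√(2)/2 + 2)^2)) + √(2)·(√(2)/2 + 2)/240 - 3·(√(2)/2 + 2)^2·(-1/(8·(√(2)/2 + 2)^2) - √(2)/(120·(√(2)/2 + 2)))/2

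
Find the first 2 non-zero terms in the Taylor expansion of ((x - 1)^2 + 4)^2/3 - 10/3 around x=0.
5 - 20·x/3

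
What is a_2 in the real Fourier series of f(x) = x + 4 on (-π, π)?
a_2 = (1/π) ∫_{-π}^{π} f(x)·cos(2x) dx.
Evaluate the integral (use parity and integration by parts as needed): a_2 = 0.

Final answer: 0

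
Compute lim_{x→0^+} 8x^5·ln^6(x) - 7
The product is a 0·∞ indeterminate form at x → 0⁺.
Rewrite the product as 8·ln^6(x) / x^(-5) and apply L'Hôpital, or use the standard hierarchy x^(-5) ≫ |ln x|^6 as x → 0⁺.
The indeterminate product → 0, so the limit = -7.

Final answer: -7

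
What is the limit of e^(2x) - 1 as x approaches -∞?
Evaluate the dominant behaviour as x → -∞; each term tends to a finite value or vanishes.
Limit = -1.

Final answer: -1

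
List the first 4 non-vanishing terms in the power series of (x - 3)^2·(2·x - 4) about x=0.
2·x^3 - 16·x^2 + 42·x - 36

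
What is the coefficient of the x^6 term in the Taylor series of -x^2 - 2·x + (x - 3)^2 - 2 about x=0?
Expand to order 6: -x^2 - 2·x + (x - 3)^2 - 2 = 7 - 8·x + O(x^7).
The coefficient of x^6 is 0.

Final answer: 0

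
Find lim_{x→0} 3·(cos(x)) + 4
Direct substitution at x = 0 gives 7.

Final answer: 7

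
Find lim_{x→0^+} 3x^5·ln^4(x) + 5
The product is a 0·∞ indeterminate form at x → 0⁺.
Rewrite the product as 3·ln^4(x) / x^(-5) and apply L'Hôpital, or use the standard hierarchy x^(-5) ≫ |ln x|^4 as x → 0⁺.
The indeterminate product → 0, so the limit = 5.

Final answer: 5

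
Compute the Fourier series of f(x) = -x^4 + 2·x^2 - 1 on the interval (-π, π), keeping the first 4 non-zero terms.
(-56 + 8·π^2)·cos(x) + (5 - 2·π^2)·cos(2·x) + (-40/27 + 8·π^2/9)·cos(3·x) - π^4/5 - 1 + 2·π^2/3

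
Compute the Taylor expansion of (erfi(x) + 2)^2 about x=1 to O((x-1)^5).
erfi(1)^2 + 4 + 4·erfi(1) + (4·e·erfi(1) + 8·e)·(x - 1)/√(π) + (4·√(π)·e^(2) + 4·e·π·erfi(1) + 8·e·π)·(x - 1)^2/π^(3/2) + (4·e·π·erfi(1) + 8·e·π + 8·√(π)·e^(2))·(x - 1)^3/π^(3/2) + (10·e·π·erfi(1) + 20·e·π + 36·√(π)·e^(2))·(x - 1)^4/(3·π^(3/2))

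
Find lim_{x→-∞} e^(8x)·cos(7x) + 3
Evaluate the dominant behaviour as x → -∞; each term tends to a finite value or vanishes.
Limit = 3.

Final answer: 3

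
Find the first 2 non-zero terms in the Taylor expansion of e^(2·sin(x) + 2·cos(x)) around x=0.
2·x·e^(2) + e^(2)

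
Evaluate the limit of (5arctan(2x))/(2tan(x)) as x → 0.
Both numerator and denominator → 0 as x → 0; this is a 0/0 indeterminate form.
Expand each to leading order near x = 0: numerator ~ 10·x, denominator ~ 2·x.
The limit of the ratio is 5.

Final answer: 5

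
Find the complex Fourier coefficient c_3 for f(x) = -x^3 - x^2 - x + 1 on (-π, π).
Compute the real Fourier coefficients first: a_3 = 4/9, b_3 = -2·π^2/3 - 2/9.
Then c_3 = (a_3 − i·b_3)/2 = 2/9 + i/9 + i·π^2/3.

Final answer: 2/9 + i/9 + i·π^2/3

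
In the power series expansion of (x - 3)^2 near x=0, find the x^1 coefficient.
Expand to order 1: (x - 3)^2 = 9 - 6·x + O(x^2).
The coefficient of x^1 is -6.

Final answer: -6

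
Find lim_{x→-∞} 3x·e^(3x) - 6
The product is a 0·∞ indeterminate form at x → -∞.
Rewrite the product as 3x / e^(-3x) (an ∞/∞ form) and apply L'Hôpital, or use the standard hierarchy e^(3|x|) ≫ |x| as x → -∞.
The indeterminate product → 0, so the limit = -6.

Final answer: -6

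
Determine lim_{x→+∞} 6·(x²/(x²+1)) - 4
Evaluate the dominant behaviour as x → +∞; each term tends to a finite value or vanishes.
Limit = 2.

Final answer: 2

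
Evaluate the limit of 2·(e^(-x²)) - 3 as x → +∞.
Evaluate the dominant behaviour as x → +∞; each term tends to a finite value or vanishes.
Limit = -3.

Final answer: -3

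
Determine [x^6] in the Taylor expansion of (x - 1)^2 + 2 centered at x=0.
Expand to order 6: (x - 1)^2 + 2 = x^2 - 2·x + 3 + O(x^7).
The coefficient of x^6 is 0.

Final answer: 0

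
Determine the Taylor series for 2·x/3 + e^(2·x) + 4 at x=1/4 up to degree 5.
e^(1/2) + 25/6 + (2/3 + 2·e^(1/2))·(x - 1/4) + 2·e^(1/2)·(x - 1/4)^2 + 4·e^(1/2)·(x - 1/4)^3/3 + 2·e^(1/2)·(x - 1/4)^4/3 + 4·e^(1/2)·(x - 1/4)^5/15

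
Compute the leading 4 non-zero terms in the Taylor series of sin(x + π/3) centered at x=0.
-x^3/12 - √(3)·x^2/4 + x/2 + √(3)/2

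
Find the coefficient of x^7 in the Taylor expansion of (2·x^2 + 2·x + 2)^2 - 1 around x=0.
Expand to order 7: (2·x^2 + 2·x + 2)^2 - 1 = 4·x^4 + 8·x^3 + 12·x^2 + 8·x + 3 + O(x^8).
The coefficient of x^7 is 0.

Final answer: 0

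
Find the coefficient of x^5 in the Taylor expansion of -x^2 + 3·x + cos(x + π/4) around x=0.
Expand to order 5: -x^2 + 3·x + cos(x + π/4) = -√(2)·x^5/240 + √(2)·x^4/48 + √(2)·x^3/12 + x^2·(-1 - √(2)/4) + x·(3 - √(2)/2) + √(2)/2 + O(x^6).
The coefficient of x^5 is -√(2)/240.

Final answer: -√(2)/240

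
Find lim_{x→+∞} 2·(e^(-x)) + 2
Evaluate the dominant behaviour as x → +∞; each term tends to a finite value or vanishes.
Limit = 2.

Final answer: 2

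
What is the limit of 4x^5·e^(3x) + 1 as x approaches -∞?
The product is a 0·∞ indeterminate form at x → -∞.
Rewrite the product as 4x^5 / e^(-3x) (an ∞/∞ form) and apply L'Hôpital, or use the standard hierarchy e^(3|x|) ≫ |x^5| as x → -∞.
The indeterminate product → 0, so the limit = 1.

Final answer: 1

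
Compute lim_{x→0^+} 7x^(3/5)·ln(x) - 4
The product is a 0·∞ indeterminate form at x → 0⁺.
Rewrite the product as 7·ln(x) / x^(-3/5) and apply L'Hôpital, or use the standard hierarchy x^(-3/5) ≫ |ln x| as x → 0⁺.
The indeterminate product → 0, so the limit = -4.

Final answer: -4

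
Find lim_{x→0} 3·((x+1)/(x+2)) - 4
Direct substitution at x = 0 gives -5/2.

Final answer: -5/2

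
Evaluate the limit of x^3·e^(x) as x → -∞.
This is a 0·∞ indeterminate form at x → -∞.
Rewrite the product as x^3 / e^(-x) (an ∞/∞ form) and apply L'Hôpital, or use the standard hierarchy e^(|x|) ≫ |x^3| as x → -∞.
The indeterminate product → 0, so the limit = 0.

Final answer: 0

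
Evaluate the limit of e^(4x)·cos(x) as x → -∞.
Evaluate the dominant behaviour as x → -∞; each term tends to a finite value or vanishes.
Limit = 0.

Final answer: 0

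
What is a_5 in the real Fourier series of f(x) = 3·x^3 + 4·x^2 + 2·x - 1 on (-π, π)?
a_5 = (1/π) ∫_{-π}^{π} f(x)·cos(5x) dx.
Evaluate the integral (use parity and integration by parts as needed): a_5 = -16/25.

Final answer: -16/25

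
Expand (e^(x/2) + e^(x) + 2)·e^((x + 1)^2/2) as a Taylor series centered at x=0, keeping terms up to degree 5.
8251·x^5·e^(1/2)/3840 + 451·x^4·e^(1/2)/128 + 239·x^3·e^(1/2)/48 + 49·x^2·e^(1/2)/8 + 11·x·e^(1/2)/2 + 4·e^(1/2)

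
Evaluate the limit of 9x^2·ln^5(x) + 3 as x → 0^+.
The product is a 0·∞ indeterminate form at x → 0⁺.
Rewrite the product as 9·ln^5(x) / x^(-2) and apply L'Hôpital, or use the standard hierarchy x^(-2) ≫ |ln x|^5 as x → 0⁺.
The indeterminate product → 0, so the limit = 3.

Final answer: 3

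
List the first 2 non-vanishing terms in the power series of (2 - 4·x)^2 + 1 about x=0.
5 - 16·x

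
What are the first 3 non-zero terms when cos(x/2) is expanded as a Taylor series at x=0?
x^4/384 - x^2/8 + 1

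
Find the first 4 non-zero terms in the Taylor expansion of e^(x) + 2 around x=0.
x^3/6 + x^2/2 + x + 3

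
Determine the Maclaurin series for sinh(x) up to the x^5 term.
x^5/120 + x^3/6 + x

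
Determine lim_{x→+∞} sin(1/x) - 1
Evaluate the dominant behaviour as x → +∞; each term tends to a finite value or vanishes.
Limit = -1.

Final answer: -1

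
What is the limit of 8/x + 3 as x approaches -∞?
Evaluate the dominant behaviour as x → -∞; each term tends to a finite value or vanishes.
Limit = 3.

Final answer: 3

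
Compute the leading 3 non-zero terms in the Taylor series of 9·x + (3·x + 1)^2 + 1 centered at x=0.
9·x^2 + 15·x + 2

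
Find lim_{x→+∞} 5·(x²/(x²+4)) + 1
Evaluate the dominant behaviour as x → +∞; each term tends to a finite value or vanishes.
Limit = 6.

Final answer: 6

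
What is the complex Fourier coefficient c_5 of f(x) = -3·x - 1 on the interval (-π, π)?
Compute the real Fourier coefficients first: a_5 = 0, b_5 = -6/5.
Then c_5 = (a_5 − i·b_5)/2 = 3·i/5.

Final answer: 3·i/5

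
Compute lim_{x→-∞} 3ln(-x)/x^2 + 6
The quotient is an ∞/∞ indeterminate form as x → -∞.
Compare growth rates of the dominant terms (exponentials ≫ polynomials ≫ logarithms), or apply L'Hôpital's rule; the quotient → 0.
Adding the constant: 0 + 6 = 6. Limit = 6.

Final answer: 6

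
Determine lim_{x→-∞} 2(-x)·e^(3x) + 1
The product is a 0·∞ indeterminate form at x → -∞.
Rewrite the product as 2(-x) / e^(-3x) (an ∞/∞ form) and apply L'Hôpital, or use the standard hierarchy e^(3|x|) ≫ |(-x)| as x → -∞.
The indeterminate product → 0, so the limit = 1.

Final answer: 1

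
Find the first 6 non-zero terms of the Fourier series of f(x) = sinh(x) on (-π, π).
sin(x)·sinh(π)/π - 4·sin(2·x)·sinh(π)/(5·π) + 3·sin(3·x)·sinh(π)/(5·π) - 8·sin(4·x)·sinh(π)/(17·π) + 5·sin(5·x)·sinh(π)/(13·π) - 12·sin(6·x)·sinh(π)/(37·π)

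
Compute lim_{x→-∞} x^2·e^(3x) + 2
The product is a 0·∞ indeterminate form at x → -∞.
Rewrite the product as x^2 / e^(-3x) (an ∞/∞ form) and apply L'Hôpital, or use the standard hierarchy e^(3|x|) ≫ |x^2| as x → -∞.
The indeterminate product → 0, so the limit = 2.

Final answer: 2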